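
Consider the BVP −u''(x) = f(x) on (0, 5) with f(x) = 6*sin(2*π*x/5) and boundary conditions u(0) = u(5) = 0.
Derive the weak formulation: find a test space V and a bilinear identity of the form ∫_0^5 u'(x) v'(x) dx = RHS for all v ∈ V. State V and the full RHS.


V = H^1_0(0, 5) (so v(0) = v(5) = 0); weak form: ∫_0^5 u'v' dx = ∫_0^5 (6*sin(2*π*x/5)) v dx for all v ∈ V.

Multiply both sides by a test function v and integrate from 0 to 5:
  ∫_0^5 −u''(x) v(x) dx = ∫_0^5 f(x) v(x) dx.
Integrate the LHS by parts once:
  ∫_0^5 −u'' v dx = −[u'(x) v(x)]_0^5 + ∫_0^5 u'(x) v'(x) dx.
Thus ∫_0^5 u'(x) v'(x) dx = ∫_0^5 f(x) v(x) dx + [u'(x) v(x)]_0^5.
Choose V so that boundary terms are either known or forced to vanish.
u is Dirichlet: u(0) = u(5) = 0. Let V = H^1_0(0, 5); then v(0) = v(5) = 0, and [u' v]_0^5 = 0.
Weak formulation: find u (satisfying any essential BC) such that ∫_0^5 u'(x) v'(x) dx = ∫_0^5 f v dx for all v ∈ V.
Substituting f(x) = 6*sin(2*π*x/5), the right-hand side is ∫_0^5 (6*sin(2*π*x/5)) v dx.


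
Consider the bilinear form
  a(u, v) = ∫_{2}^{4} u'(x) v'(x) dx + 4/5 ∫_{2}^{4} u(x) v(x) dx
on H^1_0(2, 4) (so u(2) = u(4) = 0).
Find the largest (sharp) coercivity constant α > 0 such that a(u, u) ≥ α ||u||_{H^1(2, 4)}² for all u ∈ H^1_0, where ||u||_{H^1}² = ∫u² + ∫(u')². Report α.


α = (16/5 + π^2)/(4 + π^2)

Coercivity of a(·,·) on H^1_0(2, 4) means a(u, u) ≥ α ||u||_{H^1}² for every u ∈ H^1_0.
The interval has length L = 2, and Poincaré/coercivity depend only on L. Here a(u, u) = ∫(u')² + (4/5)·∫u².
Here 0 < c = 4/5 < 1. The condition a(u,u) ≥ α||u||_{H^1}² reads (1−α)∫(u')² ≥ (α−c)∫u². Any admissible α is ≤ 1 (rapidly oscillating u have ∫u²/∫(u')² → 0), and α = 1 would force 0 ≥ (1−c)∫u², impossible since c < 1; so 1−α > 0. By the sharp Poincaré inequality on H^1_0 of an interval of length L, ∫(u')² ≥ (π/L)²∫u² with equality for the first sine mode sin(π(x−x₀)/L) (x₀ the left endpoint), so the inequality holds for all u iff (1−α)(π/L)² ≥ α − c, i.e. α ≤ ((π/L)² + c)/((π/L)² + 1) = (1 + c(L/π)²)/(1 + (L/π)²). With (π/L)² = π^2/4 and c = 4/5, the largest admissible constant is α = ((π/L)² + c)/((π/L)² + 1).
Simplifying, α = (16/5 + π^2)/(4 + π^2).


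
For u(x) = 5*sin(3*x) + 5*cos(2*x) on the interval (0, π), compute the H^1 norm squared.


||u||_{H^1(0,π)}^2 = 300 + 375*π/2

u'(x) = -10*sin(2*x) + 15*cos(3*x).
Expand u² and (u')² and integrate term by term on (0, π), using: for integers n ≥ 1, ∫_0^π sin²(nx) dx = ∫_0^π cos²(nx) dx = π/2; for n ≠ n', ∫_0^π sin(nx)sin(n'x) dx = ∫_0^π cos(nx)cos(n'x) dx = 0; and by product-to-sum, ∫_0^π sin(nx)cos(n'x) dx = ½∫_0^π [sin((n+n')x) + sin((n−n')x)] dx, which is 0 when n+n' is even and 2n/(n²−n'²) when n+n' is odd (it need not vanish on (0, π)).
  u² squared terms: (5)²·∫cos(2x)² dx = 25·π/2 = 25*π/2;  (5)²·∫sin(3x)² dx = 25·π/2 = 25*π/2.
  u² cross terms: 2·(5)·(5)·∫cos(2x)·sin(3x) dx = 50·(6/5) = 60.
  So ∫_0^π u² dx = 25*π/2 + 25*π/2 + 60 = 60 + 25*π.
  (u')² squared terms: (-10)²·∫sin(2x)² dx = 100·π/2 = 50*π;  (15)²·∫cos(3x)² dx = 225·π/2 = 225*π/2.
  (u')² cross terms: 2·(-10)·(15)·∫sin(2x)·cos(3x) dx = -300·(-4/5) = 240.
  So ∫_0^π (u')² dx = 50*π + 225*π/2 + 240 = 240 + 325*π/2.
||u||_{H^1}^2 = (60 + 25*π) + (240 + 325*π/2) = 300 + 375*π/2.


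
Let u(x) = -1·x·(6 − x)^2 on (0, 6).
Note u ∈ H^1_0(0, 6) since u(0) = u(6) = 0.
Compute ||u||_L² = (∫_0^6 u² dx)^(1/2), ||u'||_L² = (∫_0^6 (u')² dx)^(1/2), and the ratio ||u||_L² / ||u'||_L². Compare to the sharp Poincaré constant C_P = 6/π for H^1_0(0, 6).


||u||_L² / ||u'||_L² = 3*sqrt(14)/7 < C_P = 6/π.

u(x) = -1·x·(6 − x)^2, so u'(x) = 3*(2 - x)*(x - 6).
u(x) = -1·x·(6 − x)^2 vanishes at x = 0 and x = 6, so u ∈ H^1_0(0, 6). Differentiate via the product rule and integrate the resulting polynomials term by term.
  ∫_0^6 u² dx = ∫_0^6 (x^6 - 24*x^5 + 216*x^4 - 864*x^3 + 1296*x^2) dx. Term by term:
    ∫_0^6 x^6 dx = 279936/7;  ∫_0^6 -24*x^5 dx = -186624;  ∫_0^6 216*x^4 dx = 1679616/5;
    ∫_0^6 -864*x^3 dx = -279936;  ∫_0^6 1296*x^2 dx = 93312.
  Sum: 279936/7 − 186624 + 1679616/5 − 279936 + 93312 = 93312/35.
  ∫_0^6 (u')² dx = ∫_0^6 (9*x^4 - 144*x^3 + 792*x^2 - 1728*x + 1296) dx. Term by term:
    ∫_0^6 9*x^4 dx = 69984/5;  ∫_0^6 -144*x^3 dx = -46656;  ∫_0^6 792*x^2 dx = 57024;
    ∫_0^6 -1728*x dx = -31104;  ∫_0^6 1296 dx = 7776.
  Sum: 69984/5 − 46656 + 57024 − 31104 + 7776 = 5184/5.
∫_0^6 u² dx = 93312/35, so ||u||_L² = 216*sqrt(70)/35.
∫_0^6 (u')² dx = 5184/5, so ||u'||_L² = 72*sqrt(5)/5.
Ratio ||u||_L² / ||u'||_L² = 3*sqrt(14)/7.
Sharp Poincaré constant on H^1_0(0, 6) is C_P = L/π = 6/π, achieved by sin(π/6·x).
A polynomial bump cannot attain the sharp Poincaré constant (only the first sine eigenfunction does), so the ratio is strictly less than C_P, consistent with ||u||_L² ≤ C_P ||u'||_L².


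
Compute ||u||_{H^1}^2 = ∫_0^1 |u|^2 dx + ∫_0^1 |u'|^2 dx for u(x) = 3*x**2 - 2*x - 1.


||u||_{H^1}^2 = 77/15

The H^1 norm (squared) on an interval (0, L) is
  ||u||_{H^1}^2 = ∫_0^L u(x)^2 dx + ∫_0^L u'(x)^2 dx.
Compute u'(x) = 6*x - 2.
Then u(x)^2 = 9*x**4 - 12*x**3 - 2*x**2 + 4*x + 1 and u'(x)^2 = 36*x**2 - 24*x + 4.
Integrate each monomial from 0 to 1 using ∫_0^1 c·x^n dx = c·1^(n+1)/(n+1):
  ∫_0^1 u(x)^2 dx = ∫_0^1 (9*x^4 - 12*x^3 - 2*x^2 + 4*x + 1) dx. Term by term:
    ∫_0^1 9*x^4 dx = 9/5;  ∫_0^1 -12*x^3 dx = -3;  ∫_0^1 -2*x^2 dx = -2/3;
    ∫_0^1 4*x dx = 2;  ∫_0^1 1 dx = 1.
  Sum: 9/5 − 3 − 2/3 + 2 + 1 = 17/15.
  ∫_0^1 u'(x)^2 dx = ∫_0^1 (36*x^2 - 24*x + 4) dx. Term by term:
    ∫_0^1 36*x^2 dx = 12;  ∫_0^1 -24*x dx = -12;  ∫_0^1 4 dx = 4.
  Sum: 12 − 12 + 4 = 4.
Adding: ||u||_{H^1}^2 = 17/15 + 4 = 77/15.


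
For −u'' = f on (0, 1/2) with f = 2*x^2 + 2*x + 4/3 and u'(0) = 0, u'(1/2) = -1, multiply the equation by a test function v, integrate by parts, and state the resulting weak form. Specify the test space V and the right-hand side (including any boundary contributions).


V = H^1(0, 1/2) (v unrestricted at boundary; u is determined up to an additive constant); weak form: ∫_0^1/2 u'v' dx = ∫_0^1/2 (2*x^2 + 2*x + 4/3) v dx − v(1/2) for all v ∈ V.

Multiply both sides by a test function v and integrate from 0 to 1/2:
  ∫_0^1/2 −u''(x) v(x) dx = ∫_0^1/2 f(x) v(x) dx.
Integrate the LHS by parts once:
  ∫_0^1/2 −u'' v dx = −[u'(x) v(x)]_0^1/2 + ∫_0^1/2 u'(x) v'(x) dx.
Thus ∫_0^1/2 u'(x) v'(x) dx = ∫_0^1/2 f(x) v(x) dx + [u'(x) v(x)]_0^1/2.
Choose V so that boundary terms are either known or forced to vanish.
u has inhomogeneous Neumann u'(0) = 0, u'(1/2) = -1. [u' v]_0^1/2 = (-1)·v(1/2) − (0)·v(0) = − v(1/2). Take V = H^1(0, 1/2); boundary term becomes part of RHS.
Weak formulation: find u (satisfying any essential BC) such that ∫_0^1/2 u'(x) v'(x) dx = ∫_0^1/2 f v dx − v(1/2) for all v ∈ V (Neumann data are natural BCs: they enter the RHS as boundary terms).
Substituting f(x) = 2*x^2 + 2*x + 4/3, the right-hand side is ∫_0^1/2 (2*x^2 + 2*x + 4/3) v dx − v(1/2).
Compatibility check (pure Neumann): taking v ≡ 1 ∈ V gives 0 = ∫_0^1/2 f dx + (-1) − (0), i.e. ∫_0^1/2 f dx must equal u'(0) − u'(1/2) = 1. Indeed ∫_0^1/2 (2*x^2 + 2*x + 4/3) dx = 1, so the data are compatible. The solution is then unique only up to an additive constant (fix it e.g. by requiring ∫_0^1/2 u dx = 0).


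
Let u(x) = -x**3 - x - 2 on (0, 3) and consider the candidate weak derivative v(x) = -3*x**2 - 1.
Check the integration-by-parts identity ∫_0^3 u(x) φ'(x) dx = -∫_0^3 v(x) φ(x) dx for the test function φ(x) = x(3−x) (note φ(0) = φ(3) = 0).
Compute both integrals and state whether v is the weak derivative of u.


LHS = 819/20, RHS = 819/20. Yes, v = u' weakly.

u(x) = -x**3 - x - 2, classical derivative u'(x) = -3*x**2 - 1.
φ(x) = x(3−x), so φ'(x) = 3 - 2*x.
Note φ(0) = φ(3) = 0, so the boundary term u·φ vanishes.
LHS = ∫_0^3 u(x) φ'(x) dx = ∫_0^3 (2*x^4 - 3*x^3 + 2*x^2 + x - 6) dx. Term by term:
  ∫_0^3 2*x^4 dx = 486/5;  ∫_0^3 -3*x^3 dx = -243/4;  ∫_0^3 2*x^2 dx = 18;
  ∫_0^3 x dx = 9/2;  ∫_0^3 -6 dx = -18.
Sum: 486/5 − 243/4 + 18 + 9/2 − 18 = 819/20.
So LHS = 819/20.
∫_0^3 v(x) φ(x) dx = ∫_0^3 (3*x^4 - 9*x^3 + x^2 - 3*x) dx. Term by term:
  ∫_0^3 3*x^4 dx = 729/5;  ∫_0^3 -9*x^3 dx = -729/4;  ∫_0^3 x^2 dx = 9;
  ∫_0^3 -3*x dx = -27/2.
Sum: 729/5 − 729/4 + 9 − 27/2 = -819/20.
So RHS = -∫_0^3 v(x) φ(x) dx = 819/20.
LHS = RHS, so the identity holds for this test φ.
Moreover u is smooth here and v(x) = u'(x) = -3*x**2 - 1 pointwise, so the identity holds for every test function. Hence v is the weak derivative of u.


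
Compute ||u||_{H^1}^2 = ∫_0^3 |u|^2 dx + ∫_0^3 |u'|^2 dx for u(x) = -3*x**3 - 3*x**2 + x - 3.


||u||_{H^1}^2 = 412764/35

The H^1 norm (squared) on an interval (0, L) is
  ||u||_{H^1}^2 = ∫_0^L u(x)^2 dx + ∫_0^L u'(x)^2 dx.
Compute u'(x) = -9*x**2 - 6*x + 1.
Then u(x)^2 = 9*x**6 + 18*x**5 + 3*x**4 + 12*x**3 + 19*x**2 - 6*x + 9 and u'(x)^2 = 81*x**4 + 108*x**3 + 18*x**2 - 12*x + 1.
Integrate each monomial from 0 to 3 using ∫_0^3 c·x^n dx = c·3^(n+1)/(n+1):
  ∫_0^3 u(x)^2 dx = ∫_0^3 (9*x^6 + 18*x^5 + 3*x^4 + 12*x^3 + 19*x^2 - 6*x + 9) dx. Term by term:
    ∫_0^3 9*x^6 dx = 19683/7;  ∫_0^3 18*x^5 dx = 2187;  ∫_0^3 3*x^4 dx = 729/5;
    ∫_0^3 12*x^3 dx = 243;  ∫_0^3 19*x^2 dx = 171;  ∫_0^3 -6*x dx = -27;
    ∫_0^3 9 dx = 27.
  Sum: 19683/7 + 2187 + 729/5 + 243 + 171 − 27 + 27 = 194553/35.
  ∫_0^3 u'(x)^2 dx = ∫_0^3 (81*x^4 + 108*x^3 + 18*x^2 - 12*x + 1) dx. Term by term:
    ∫_0^3 81*x^4 dx = 19683/5;  ∫_0^3 108*x^3 dx = 2187;  ∫_0^3 18*x^2 dx = 162;
    ∫_0^3 -12*x dx = -54;  ∫_0^3 1 dx = 3.
  Sum: 19683/5 + 2187 + 162 − 54 + 3 = 31173/5.
Adding: ||u||_{H^1}^2 = 194553/35 + 31173/5 = 412764/35.


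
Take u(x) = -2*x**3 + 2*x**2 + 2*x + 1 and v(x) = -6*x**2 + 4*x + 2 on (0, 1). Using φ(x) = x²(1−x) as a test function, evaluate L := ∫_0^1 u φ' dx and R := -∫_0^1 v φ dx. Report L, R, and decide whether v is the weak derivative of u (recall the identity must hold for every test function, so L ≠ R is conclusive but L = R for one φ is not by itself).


LHS = -1/6, RHS = -1/6. Yes, v = u' weakly.

u(x) = -2*x**3 + 2*x**2 + 2*x + 1, classical derivative u'(x) = -6*x**2 + 4*x + 2.
φ(x) = x²(1−x), so φ'(x) = x*(2 - 3*x).
Note φ(0) = φ(1) = 0, so the boundary term u·φ vanishes.
LHS = ∫_0^1 u(x) φ'(x) dx = ∫_0^1 (6*x^5 - 10*x^4 - 2*x^3 + x^2 + 2*x) dx. Term by term:
  ∫_0^1 6*x^5 dx = 1;  ∫_0^1 -10*x^4 dx = -2;  ∫_0^1 -2*x^3 dx = -1/2;
  ∫_0^1 x^2 dx = 1/3;  ∫_0^1 2*x dx = 1.
Sum: 1 − 2 − 1/2 + 1/3 + 1 = -1/6.
So LHS = -1/6.
∫_0^1 v(x) φ(x) dx = ∫_0^1 (6*x^5 - 10*x^4 + 2*x^3 + 2*x^2) dx. Term by term:
  ∫_0^1 6*x^5 dx = 1;  ∫_0^1 -10*x^4 dx = -2;  ∫_0^1 2*x^3 dx = 1/2;
  ∫_0^1 2*x^2 dx = 2/3.
Sum: 1 − 2 + 1/2 + 2/3 = 1/6.
So RHS = -∫_0^1 v(x) φ(x) dx = -1/6.
LHS = RHS, so the identity holds for this test φ.
Moreover u is smooth here and v(x) = u'(x) = -6*x**2 + 4*x + 2 pointwise, so the identity holds for every test function. Hence v is the weak derivative of u.


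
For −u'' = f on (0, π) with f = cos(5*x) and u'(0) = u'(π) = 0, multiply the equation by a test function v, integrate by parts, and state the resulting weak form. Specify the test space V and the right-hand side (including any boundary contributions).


V = H^1(0, π) (no boundary constraint on v; u is determined up to an additive constant); weak form: ∫_0^π u'v' dx = ∫_0^π (cos(5*x)) v dx for all v ∈ V.

Multiply both sides by a test function v and integrate from 0 to π:
  ∫_0^π −u''(x) v(x) dx = ∫_0^π f(x) v(x) dx.
Integrate the LHS by parts once:
  ∫_0^π −u'' v dx = −[u'(x) v(x)]_0^π + ∫_0^π u'(x) v'(x) dx.
Thus ∫_0^π u'(x) v'(x) dx = ∫_0^π f(x) v(x) dx + [u'(x) v(x)]_0^π.
Choose V so that boundary terms are either known or forced to vanish.
u has homogeneous Neumann: u'(0) = u'(π) = 0. So [u' v]_0^π = 0·v(π) − 0·v(0) = 0 for any v; take V = H^1(0, π).
Weak formulation: find u (satisfying any essential BC) such that ∫_0^π u'(x) v'(x) dx = ∫_0^π f v dx for all v ∈ V (homogeneous Neumann, so boundary terms vanish).
Substituting f(x) = cos(5*x), the right-hand side is ∫_0^π (cos(5*x)) v dx.
Compatibility check (pure Neumann): taking v ≡ 1 ∈ V gives 0 = ∫_0^π f dx + (0) − (0), i.e. ∫_0^π f dx must equal u'(0) − u'(π) = 0. Indeed ∫_0^π (cos(5*x)) dx = 0, so the data are compatible. The solution is then unique only up to an additive constant (fix it e.g. by requiring ∫_0^π u dx = 0).


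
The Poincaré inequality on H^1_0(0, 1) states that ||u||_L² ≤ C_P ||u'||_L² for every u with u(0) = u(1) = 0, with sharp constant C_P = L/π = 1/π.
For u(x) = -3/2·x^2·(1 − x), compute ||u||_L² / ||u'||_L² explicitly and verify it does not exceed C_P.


||u||_L² / ||u'||_L² = sqrt(14)/14 < C_P = 1/π.

u(x) = -3/2·x^2·(1 − x), so u'(x) = 3*x*(3*x - 2)/2.
u(x) = -3/2·x^2·(1 − x) vanishes at x = 0 and x = 1, so u ∈ H^1_0(0, 1). Differentiate via the product rule and integrate the resulting polynomials term by term.
  ∫_0^1 u² dx = ∫_0^1 (9*x^6/4 - 9*x^5/2 + 9*x^4/4) dx. Term by term:
    ∫_0^1 9*x^6/4 dx = 9/28;  ∫_0^1 -9*x^5/2 dx = -3/4;  ∫_0^1 9*x^4/4 dx = 9/20.
  Sum: 9/28 − 3/4 + 9/20 = 3/140.
  ∫_0^1 (u')² dx = ∫_0^1 (81*x^4/4 - 27*x^3 + 9*x^2) dx. Term by term:
    ∫_0^1 81*x^4/4 dx = 81/20;  ∫_0^1 -27*x^3 dx = -27/4;  ∫_0^1 9*x^2 dx = 3.
  Sum: 81/20 − 27/4 + 3 = 3/10.
∫_0^1 u² dx = 3/140, so ||u||_L² = sqrt(105)/70.
∫_0^1 (u')² dx = 3/10, so ||u'||_L² = sqrt(30)/10.
Ratio ||u||_L² / ||u'||_L² = sqrt(14)/14.
Sharp Poincaré constant on H^1_0(0, 1) is C_P = L/π = 1/π, achieved by sin(π·x).
A polynomial bump cannot attain the sharp Poincaré constant (only the first sine eigenfunction does), so the ratio is strictly less than C_P, consistent with ||u||_L² ≤ C_P ||u'||_L².


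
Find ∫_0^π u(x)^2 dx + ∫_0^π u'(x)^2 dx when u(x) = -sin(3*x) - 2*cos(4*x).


||u||_{H^1(0,π)}^2 = -408/7 + 39*π

u'(x) = 8*sin(4*x) - 3*cos(3*x).
Expand u² and (u')² and integrate term by term on (0, π), using: for integers n ≥ 1, ∫_0^π sin²(nx) dx = ∫_0^π cos²(nx) dx = π/2; for n ≠ n', ∫_0^π sin(nx)sin(n'x) dx = ∫_0^π cos(nx)cos(n'x) dx = 0; and by product-to-sum, ∫_0^π sin(nx)cos(n'x) dx = ½∫_0^π [sin((n+n')x) + sin((n−n')x)] dx, which is 0 when n+n' is even and 2n/(n²−n'²) when n+n' is odd (it need not vanish on (0, π)).
  u² squared terms: (-1)²·∫sin(3x)² dx = 1·π/2 = π/2;  (-2)²·∫cos(4x)² dx = 4·π/2 = 2*π.
  u² cross terms: 2·(-1)·(-2)·∫sin(3x)·cos(4x) dx = 4·(-6/7) = -24/7.
  So ∫_0^π u² dx = π/2 + 2*π − 24/7 = -24/7 + 5*π/2.
  (u')² squared terms: (-3)²·∫cos(3x)² dx = 9·π/2 = 9*π/2;  (8)²·∫sin(4x)² dx = 64·π/2 = 32*π.
  (u')² cross terms: 2·(-3)·(8)·∫cos(3x)·sin(4x) dx = -48·(8/7) = -384/7.
  So ∫_0^π (u')² dx = 9*π/2 + 32*π − 384/7 = -384/7 + 73*π/2.
||u||_{H^1}^2 = (-24/7 + 5*π/2) + (-384/7 + 73*π/2) = -408/7 + 39*π.


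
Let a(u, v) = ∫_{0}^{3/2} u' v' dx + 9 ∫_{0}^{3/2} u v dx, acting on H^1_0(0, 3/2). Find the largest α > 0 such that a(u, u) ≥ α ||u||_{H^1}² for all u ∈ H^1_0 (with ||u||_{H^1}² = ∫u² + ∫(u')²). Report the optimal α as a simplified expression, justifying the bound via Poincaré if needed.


α = 1

Coercivity of a(·,·) on H^1_0(0, 3/2) means a(u, u) ≥ α ||u||_{H^1}² for every u ∈ H^1_0.
The interval has length L = 3/2, and Poincaré/coercivity depend only on L. Here a(u, u) = ∫(u')² + (9)·∫u².
Here c = 9 ≥ 1, so a(u,u) = ∫(u')² + c∫u² ≥ ∫(u')² + ∫u² = ||u||_{H^1}², i.e. α = 1 works. No larger α is possible: a(u,u) ≥ α||u||_{H^1}² means (1−α)∫(u')² ≥ (α−c)∫u², and for the modes u_n = sin(nπ(x−x₀)/L) (x₀ the left endpoint) one has ∫u_n²/∫(u_n')² = (L/(nπ))² → 0, so a(u_n,u_n)/||u_n||_{H^1}² → 1. Hence the optimal constant is α = 1.
Therefore α = 1.


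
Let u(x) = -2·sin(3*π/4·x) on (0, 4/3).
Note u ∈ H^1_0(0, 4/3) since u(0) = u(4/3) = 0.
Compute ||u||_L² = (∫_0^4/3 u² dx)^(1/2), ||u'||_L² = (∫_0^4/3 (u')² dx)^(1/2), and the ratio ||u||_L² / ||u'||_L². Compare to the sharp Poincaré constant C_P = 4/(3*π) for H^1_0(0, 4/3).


||u||_L² / ||u'||_L² = 4/(3*π) = C_P.

u(x) = -2·sin(3*π/4·x), so u'(x) = -3*π*cos(3*π*x/4)/2.
Writing u(x) = A·sin(kπx/L) with A = -2 and k = 1, use ∫_0^L sin²(kπx/L) dx = L/2 and ∫_0^L cos²(kπx/L) dx = L/2.
u² = 4·sin²(3*π/4·x) and (u')² = 9*π^2/4·cos²(3*π/4·x), and each of sin², cos² integrates to L/2 = 2/3 over (0, 4/3).
∫_0^4/3 u² dx = 8/3, so ||u||_L² = 2*sqrt(6)/3.
∫_0^4/3 (u')² dx = 3*π^2/2, so ||u'||_L² = sqrt(6)*π/2.
Ratio ||u||_L² / ||u'||_L² = 4/(3*π).
Sharp Poincaré constant on H^1_0(0, 4/3) is C_P = L/π = 4/(3*π), achieved by sin(3*π/4·x).
This is the k = 1 eigenfunction (up to amplitude), so the ratio equals the sharp Poincaré constant exactly.


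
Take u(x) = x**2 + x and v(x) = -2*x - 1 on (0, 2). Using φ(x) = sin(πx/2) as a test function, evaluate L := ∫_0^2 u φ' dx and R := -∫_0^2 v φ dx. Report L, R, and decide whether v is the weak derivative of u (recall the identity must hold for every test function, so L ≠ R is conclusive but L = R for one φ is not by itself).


LHS = -12/π, RHS = 12/π. No, v is not the weak derivative of u.

u(x) = x**2 + x, classical derivative u'(x) = 2*x + 1.
φ(x) = sin(πx/2), so φ'(x) = π*cos(π*x/2)/2.
Note φ(0) = φ(2) = 0, so the boundary term u·φ vanishes.
LHS = ∫_0^2 u(x) φ'(x) dx = ∫_0^2 (π*x^2*cos(π*x/2)/2 + π*x*cos(π*x/2)/2) dx. Term by term:
  ∫_0^2 π*x*cos(π*x/2)/2 dx = -4/π;  ∫_0^2 π*x^2*cos(π*x/2)/2 dx = -8/π.
Sum: -4/π − 8/π = -12/π.
So LHS = -12/π.
∫_0^2 v(x) φ(x) dx = ∫_0^2 (-2*x*sin(π*x/2) - sin(π*x/2)) dx. Term by term:
  ∫_0^2 -sin(π*x/2) dx = -4/π;  ∫_0^2 -2*x*sin(π*x/2) dx = -8/π.
Sum: -4/π − 8/π = -12/π.
So RHS = -∫_0^2 v(x) φ(x) dx = 12/π.
LHS − RHS = -24/π ≠ 0, so the identity fails.
(For a valid weak derivative the identity must hold for EVERY test function, in particular this one. The failure shows v is NOT the weak derivative of u.)
Correct weak derivative would be u'(x) = 2*x + 1.


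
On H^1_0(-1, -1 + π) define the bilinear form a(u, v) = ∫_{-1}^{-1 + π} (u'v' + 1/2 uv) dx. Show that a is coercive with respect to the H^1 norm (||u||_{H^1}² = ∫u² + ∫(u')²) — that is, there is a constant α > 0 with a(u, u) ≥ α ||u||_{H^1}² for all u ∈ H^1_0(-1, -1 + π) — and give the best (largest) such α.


α = 3/4

Coercivity of a(·,·) on H^1_0(-1, -1 + π) means a(u, u) ≥ α ||u||_{H^1}² for every u ∈ H^1_0.
The interval has length L = π, and Poincaré/coercivity depend only on L. Here a(u, u) = ∫(u')² + (1/2)·∫u².
Here 0 < c = 1/2 < 1. The condition a(u,u) ≥ α||u||_{H^1}² reads (1−α)∫(u')² ≥ (α−c)∫u². Any admissible α is ≤ 1 (rapidly oscillating u have ∫u²/∫(u')² → 0), and α = 1 would force 0 ≥ (1−c)∫u², impossible since c < 1; so 1−α > 0. By the sharp Poincaré inequality on H^1_0 of an interval of length L, ∫(u')² ≥ (π/L)²∫u² with equality for the first sine mode sin(π(x−x₀)/L) (x₀ the left endpoint), so the inequality holds for all u iff (1−α)(π/L)² ≥ α − c, i.e. α ≤ ((π/L)² + c)/((π/L)² + 1) = (1 + c(L/π)²)/(1 + (L/π)²). With (π/L)² = 1 and c = 1/2, the largest admissible constant is α = ((π/L)² + c)/((π/L)² + 1).
Simplifying, α = 3/4.


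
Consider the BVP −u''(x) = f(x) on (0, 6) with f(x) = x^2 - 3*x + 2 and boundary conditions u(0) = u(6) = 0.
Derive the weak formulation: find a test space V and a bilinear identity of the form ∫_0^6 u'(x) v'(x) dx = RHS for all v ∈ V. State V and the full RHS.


V = H^1_0(0, 6) (so v(0) = v(6) = 0); weak form: ∫_0^6 u'v' dx = ∫_0^6 (x^2 - 3*x + 2) v dx for all v ∈ V.

Multiply both sides by a test function v and integrate from 0 to 6:
  ∫_0^6 −u''(x) v(x) dx = ∫_0^6 f(x) v(x) dx.
Integrate the LHS by parts once:
  ∫_0^6 −u'' v dx = −[u'(x) v(x)]_0^6 + ∫_0^6 u'(x) v'(x) dx.
Thus ∫_0^6 u'(x) v'(x) dx = ∫_0^6 f(x) v(x) dx + [u'(x) v(x)]_0^6.
Choose V so that boundary terms are either known or forced to vanish.
u is Dirichlet: u(0) = u(6) = 0. Let V = H^1_0(0, 6); then v(0) = v(6) = 0, and [u' v]_0^6 = 0.
Weak formulation: find u (satisfying any essential BC) such that ∫_0^6 u'(x) v'(x) dx = ∫_0^6 f v dx for all v ∈ V.
Substituting f(x) = x^2 - 3*x + 2, the right-hand side is ∫_0^6 (x^2 - 3*x + 2) v dx.


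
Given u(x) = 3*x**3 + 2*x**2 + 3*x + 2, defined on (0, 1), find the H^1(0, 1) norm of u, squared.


||u||_{H^1}^2 = 3776/35

The H^1 norm (squared) on an interval (0, L) is
  ||u||_{H^1}^2 = ∫_0^L u(x)^2 dx + ∫_0^L u'(x)^2 dx.
Compute u'(x) = 9*x**2 + 4*x + 3.
Then u(x)^2 = 9*x**6 + 12*x**5 + 22*x**4 + 24*x**3 + 17*x**2 + 12*x + 4 and u'(x)^2 = 81*x**4 + 72*x**3 + 70*x**2 + 24*x + 9.
Integrate each monomial from 0 to 1 using ∫_0^1 c·x^n dx = c·1^(n+1)/(n+1):
  ∫_0^1 u(x)^2 dx = ∫_0^1 (9*x^6 + 12*x^5 + 22*x^4 + 24*x^3 + 17*x^2 + 12*x + 4) dx. Term by term:
    ∫_0^1 9*x^6 dx = 9/7;  ∫_0^1 12*x^5 dx = 2;  ∫_0^1 22*x^4 dx = 22/5;
    ∫_0^1 24*x^3 dx = 6;  ∫_0^1 17*x^2 dx = 17/3;  ∫_0^1 12*x dx = 6;
    ∫_0^1 4 dx = 4.
  Sum: 9/7 + 2 + 22/5 + 6 + 17/3 + 6 + 4 = 3082/105.
  ∫_0^1 u'(x)^2 dx = ∫_0^1 (81*x^4 + 72*x^3 + 70*x^2 + 24*x + 9) dx. Term by term:
    ∫_0^1 81*x^4 dx = 81/5;  ∫_0^1 72*x^3 dx = 18;  ∫_0^1 70*x^2 dx = 70/3;
    ∫_0^1 24*x dx = 12;  ∫_0^1 9 dx = 9.
  Sum: 81/5 + 18 + 70/3 + 12 + 9 = 1178/15.
Adding: ||u||_{H^1}^2 = 3082/105 + 1178/15 = 3776/35.


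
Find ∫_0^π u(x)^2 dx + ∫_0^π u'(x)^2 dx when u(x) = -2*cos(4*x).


||u||_{H^1(0,π)}^2 = 34*π

u'(x) = 8*sin(4*x).
Expand u² and (u')² and integrate term by term on (0, π), using: for integers n ≥ 1, ∫_0^π sin²(nx) dx = ∫_0^π cos²(nx) dx = π/2; for n ≠ n', ∫_0^π sin(nx)sin(n'x) dx = ∫_0^π cos(nx)cos(n'x) dx = 0; and by product-to-sum, ∫_0^π sin(nx)cos(n'x) dx = ½∫_0^π [sin((n+n')x) + sin((n−n')x)] dx, which is 0 when n+n' is even and 2n/(n²−n'²) when n+n' is odd (it need not vanish on (0, π)).
  u² squared terms: (-2)²·∫cos(4x)² dx = 4·π/2 = 2*π.
  So ∫_0^π u² dx = 2*π.
  (u')² squared terms: (8)²·∫sin(4x)² dx = 64·π/2 = 32*π.
  So ∫_0^π (u')² dx = 32*π.
||u||_{H^1}^2 = (2*π) + (32*π) = 34*π.


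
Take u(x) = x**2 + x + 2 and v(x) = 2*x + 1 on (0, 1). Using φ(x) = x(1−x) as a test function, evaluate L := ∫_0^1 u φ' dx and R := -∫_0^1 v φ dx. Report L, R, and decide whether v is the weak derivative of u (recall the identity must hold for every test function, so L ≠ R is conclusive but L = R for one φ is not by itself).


LHS = -1/3, RHS = -1/3. Yes, v = u' weakly.

u(x) = x**2 + x + 2, classical derivative u'(x) = 2*x + 1.
φ(x) = x(1−x), so φ'(x) = 1 - 2*x.
Note φ(0) = φ(1) = 0, so the boundary term u·φ vanishes.
LHS = ∫_0^1 u(x) φ'(x) dx = ∫_0^1 (-2*x^3 - x^2 - 3*x + 2) dx. Term by term:
  ∫_0^1 -2*x^3 dx = -1/2;  ∫_0^1 -x^2 dx = -1/3;  ∫_0^1 -3*x dx = -3/2;
  ∫_0^1 2 dx = 2.
Sum: -1/2 − 1/3 − 3/2 + 2 = -1/3.
So LHS = -1/3.
∫_0^1 v(x) φ(x) dx = ∫_0^1 (-2*x^3 + x^2 + x) dx. Term by term:
  ∫_0^1 -2*x^3 dx = -1/2;  ∫_0^1 x^2 dx = 1/3;  ∫_0^1 x dx = 1/2.
Sum: -1/2 + 1/3 + 1/2 = 1/3.
So RHS = -∫_0^1 v(x) φ(x) dx = -1/3.
LHS = RHS, so the identity holds for this test φ.
Moreover u is smooth here and v(x) = u'(x) = 2*x + 1 pointwise, so the identity holds for every test function. Hence v is the weak derivative of u.


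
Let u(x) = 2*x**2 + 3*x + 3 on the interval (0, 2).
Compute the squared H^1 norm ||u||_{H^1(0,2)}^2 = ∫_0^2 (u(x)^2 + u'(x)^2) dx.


||u||_{H^1}^2 = 4384/15

The H^1 norm (squared) on an interval (0, L) is
  ||u||_{H^1}^2 = ∫_0^L u(x)^2 dx + ∫_0^L u'(x)^2 dx.
Compute u'(x) = 4*x + 3.
Then u(x)^2 = 4*x**4 + 12*x**3 + 21*x**2 + 18*x + 9 and u'(x)^2 = 16*x**2 + 24*x + 9.
Integrate each monomial from 0 to 2 using ∫_0^2 c·x^n dx = c·2^(n+1)/(n+1):
  ∫_0^2 u(x)^2 dx = ∫_0^2 (4*x^4 + 12*x^3 + 21*x^2 + 18*x + 9) dx. Term by term:
    ∫_0^2 4*x^4 dx = 128/5;  ∫_0^2 12*x^3 dx = 48;  ∫_0^2 21*x^2 dx = 56;
    ∫_0^2 18*x dx = 36;  ∫_0^2 9 dx = 18.
  Sum: 128/5 + 48 + 56 + 36 + 18 = 918/5.
  ∫_0^2 u'(x)^2 dx = ∫_0^2 (16*x^2 + 24*x + 9) dx. Term by term:
    ∫_0^2 16*x^2 dx = 128/3;  ∫_0^2 24*x dx = 48;  ∫_0^2 9 dx = 18.
  Sum: 128/3 + 48 + 18 = 326/3.
Adding: ||u||_{H^1}^2 = 918/5 + 326/3 = 4384/15.


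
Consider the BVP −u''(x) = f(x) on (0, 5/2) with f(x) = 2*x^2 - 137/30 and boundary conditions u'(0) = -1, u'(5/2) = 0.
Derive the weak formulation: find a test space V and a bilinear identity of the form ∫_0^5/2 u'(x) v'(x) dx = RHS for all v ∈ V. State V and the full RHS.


V = H^1(0, 5/2) (v unrestricted at boundary; u is determined up to an additive constant); weak form: ∫_0^5/2 u'v' dx = ∫_0^5/2 (2*x^2 - 137/30) v dx + v(0) for all v ∈ V.

Multiply both sides by a test function v and integrate from 0 to 5/2:
  ∫_0^5/2 −u''(x) v(x) dx = ∫_0^5/2 f(x) v(x) dx.
Integrate the LHS by parts once:
  ∫_0^5/2 −u'' v dx = −[u'(x) v(x)]_0^5/2 + ∫_0^5/2 u'(x) v'(x) dx.
Thus ∫_0^5/2 u'(x) v'(x) dx = ∫_0^5/2 f(x) v(x) dx + [u'(x) v(x)]_0^5/2.
Choose V so that boundary terms are either known or forced to vanish.
u has inhomogeneous Neumann u'(0) = -1, u'(5/2) = 0. [u' v]_0^5/2 = (0)·v(5/2) − (-1)·v(0) = v(0). Take V = H^1(0, 5/2); boundary term becomes part of RHS.
Weak formulation: find u (satisfying any essential BC) such that ∫_0^5/2 u'(x) v'(x) dx = ∫_0^5/2 f v dx + v(0) for all v ∈ V (Neumann data are natural BCs: they enter the RHS as boundary terms).
Substituting f(x) = 2*x^2 - 137/30, the right-hand side is ∫_0^5/2 (2*x^2 - 137/30) v dx + v(0).
Compatibility check (pure Neumann): taking v ≡ 1 ∈ V gives 0 = ∫_0^5/2 f dx + (0) − (-1), i.e. ∫_0^5/2 f dx must equal u'(0) − u'(5/2) = -1. Indeed ∫_0^5/2 (2*x^2 - 137/30) dx = -1, so the data are compatible. The solution is then unique only up to an additive constant (fix it e.g. by requiring ∫_0^5/2 u dx = 0).


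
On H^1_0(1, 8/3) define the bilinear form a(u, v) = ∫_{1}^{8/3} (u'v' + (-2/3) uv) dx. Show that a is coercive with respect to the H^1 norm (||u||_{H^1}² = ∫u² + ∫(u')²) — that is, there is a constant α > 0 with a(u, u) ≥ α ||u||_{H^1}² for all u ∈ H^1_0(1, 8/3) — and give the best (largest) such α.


α = (-50 + 27*π^2)/(3*(25 + 9*π^2))

Coercivity of a(·,·) on H^1_0(1, 8/3) means a(u, u) ≥ α ||u||_{H^1}² for every u ∈ H^1_0.
The interval has length L = 5/3, and Poincaré/coercivity depend only on L. Here a(u, u) = ∫(u')² + (-2/3)·∫u².
Here c = -2/3 < 0 with |c| < (π/L)² = 9*π^2/25, so coercivity still holds. The condition a(u,u) ≥ α||u||_{H^1}² reads (1−α)∫(u')² ≥ (α−c)∫u². Any admissible α is ≤ 1 (rapidly oscillating u have ∫u²/∫(u')² → 0), and α = 1 would force 0 ≥ (1−c)∫u², impossible since c < 1; so 1−α > 0. By the sharp Poincaré inequality on H^1_0 of an interval of length L, ∫(u')² ≥ (π/L)²∫u² with equality for the first sine mode sin(π(x−x₀)/L) (x₀ the left endpoint), so the inequality holds for all u iff (1−α)(π/L)² ≥ α − c, i.e. α ≤ ((π/L)² + c)/((π/L)² + 1) = (1 + c(L/π)²)/(1 + (L/π)²). (Direct route, valid since c ≤ 0: Poincaré gives c∫u² ≥ c(L/π)²∫(u')², so a(u,u) ≥ (1 + c(L/π)²)∫(u')², while ||u||_{H^1}² ≤ (1 + (L/π)²)∫(u')²; dividing yields the same α.) With (π/L)² = 9*π^2/25 and c = -2/3, the largest admissible constant is α = ((π/L)² + c)/((π/L)² + 1).
Simplifying, α = (-50 + 27*π^2)/(3*(25 + 9*π^2)).


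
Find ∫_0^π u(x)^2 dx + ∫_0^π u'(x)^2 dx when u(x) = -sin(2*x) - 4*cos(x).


||u||_{H^1(0,π)}^2 = 64/3 + 37*π/2

u'(x) = 4*sin(x) - 2*cos(2*x).
Expand u² and (u')² and integrate term by term on (0, π), using: for integers n ≥ 1, ∫_0^π sin²(nx) dx = ∫_0^π cos²(nx) dx = π/2; for n ≠ n', ∫_0^π sin(nx)sin(n'x) dx = ∫_0^π cos(nx)cos(n'x) dx = 0; and by product-to-sum, ∫_0^π sin(nx)cos(n'x) dx = ½∫_0^π [sin((n+n')x) + sin((n−n')x)] dx, which is 0 when n+n' is even and 2n/(n²−n'²) when n+n' is odd (it need not vanish on (0, π)).
  u² squared terms: (-1)²·∫sin(2x)² dx = 1·π/2 = π/2;  (-4)²·∫cos(x)² dx = 16·π/2 = 8*π.
  u² cross terms: 2·(-1)·(-4)·∫sin(2x)·cos(x) dx = 8·(4/3) = 32/3.
  So ∫_0^π u² dx = π/2 + 8*π + 32/3 = 32/3 + 17*π/2.
  (u')² squared terms: (-2)²·∫cos(2x)² dx = 4·π/2 = 2*π;  (4)²·∫sin(x)² dx = 16·π/2 = 8*π.
  (u')² cross terms: 2·(-2)·(4)·∫cos(2x)·sin(x) dx = -16·(-2/3) = 32/3.
  So ∫_0^π (u')² dx = 2*π + 8*π + 32/3 = 32/3 + 10*π.
||u||_{H^1}^2 = (32/3 + 17*π/2) + (32/3 + 10*π) = 64/3 + 37*π/2.


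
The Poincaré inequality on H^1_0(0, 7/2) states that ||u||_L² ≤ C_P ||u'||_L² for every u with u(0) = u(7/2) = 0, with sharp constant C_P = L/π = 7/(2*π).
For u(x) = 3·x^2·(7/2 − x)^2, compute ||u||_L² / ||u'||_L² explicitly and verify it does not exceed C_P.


||u||_L² / ||u'||_L² = 7*sqrt(3)/12 < C_P = 7/(2*π).

u(x) = 3·x^2·(7/2 − x)^2, so u'(x) = 3*x*(2*x - 7)*(4*x - 7)/2.
u(x) = 3·x^2·(7/2 − x)^2 vanishes at x = 0 and x = 7/2, so u ∈ H^1_0(0, 7/2). Differentiate via the product rule and integrate the resulting polynomials term by term.
  ∫_0^7/2 u² dx = ∫_0^7/2 (9*x^8 - 126*x^7 + 1323*x^6/2 - 3087*x^5/2 + 21609*x^4/16) dx. Term by term:
    ∫_0^7/2 9*x^8 dx = 40353607/512;  ∫_0^7/2 -126*x^7 dx = -363182463/1024;  ∫_0^7/2 1323*x^6/2 dx = 155649627/256;
    ∫_0^7/2 -3087*x^5/2 dx = -121060821/256;  ∫_0^7/2 21609*x^4/16 dx = 363182463/2560.
  Sum: 40353607/512 − 363182463/1024 + 155649627/256 − 121060821/256 + 363182463/2560 = 5764801/5120.
  ∫_0^7/2 (u')² dx = ∫_0^7/2 (144*x^6 - 1512*x^5 + 5733*x^4 - 9261*x^3 + 21609*x^2/4) dx. Term by term:
    ∫_0^7/2 144*x^6 dx = 1058841/8;  ∫_0^7/2 -1512*x^5 dx = -7411887/16;  ∫_0^7/2 5733*x^4 dx = 96354531/160;
    ∫_0^7/2 -9261*x^3 dx = -22235661/64;  ∫_0^7/2 21609*x^2/4 dx = 2470629/32.
  Sum: 1058841/8 − 7411887/16 + 96354531/160 − 22235661/64 + 2470629/32 = 352947/320.
∫_0^7/2 u² dx = 5764801/5120, so ||u||_L² = 2401*sqrt(5)/160.
∫_0^7/2 (u')² dx = 352947/320, so ||u'||_L² = 343*sqrt(15)/40.
Ratio ||u||_L² / ||u'||_L² = 7*sqrt(3)/12.
Sharp Poincaré constant on H^1_0(0, 7/2) is C_P = L/π = 7/(2*π), achieved by sin(2*π/7·x).
A polynomial bump cannot attain the sharp Poincaré constant (only the first sine eigenfunction does), so the ratio is strictly less than C_P, consistent with ||u||_L² ≤ C_P ||u'||_L².


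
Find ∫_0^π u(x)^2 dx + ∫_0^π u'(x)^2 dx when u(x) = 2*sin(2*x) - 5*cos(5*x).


||u||_{H^1(0,π)}^2 = 2080/21 + 335*π

u'(x) = 25*sin(5*x) + 4*cos(2*x).
Expand u² and (u')² and integrate term by term on (0, π), using: for integers n ≥ 1, ∫_0^π sin²(nx) dx = ∫_0^π cos²(nx) dx = π/2; for n ≠ n', ∫_0^π sin(nx)sin(n'x) dx = ∫_0^π cos(nx)cos(n'x) dx = 0; and by product-to-sum, ∫_0^π sin(nx)cos(n'x) dx = ½∫_0^π [sin((n+n')x) + sin((n−n')x)] dx, which is 0 when n+n' is even and 2n/(n²−n'²) when n+n' is odd (it need not vanish on (0, π)).
  u² squared terms: (-5)²·∫cos(5x)² dx = 25·π/2 = 25*π/2;  (2)²·∫sin(2x)² dx = 4·π/2 = 2*π.
  u² cross terms: 2·(-5)·(2)·∫cos(5x)·sin(2x) dx = -20·(-4/21) = 80/21.
  So ∫_0^π u² dx = 25*π/2 + 2*π + 80/21 = 80/21 + 29*π/2.
  (u')² squared terms: (4)²·∫cos(2x)² dx = 16·π/2 = 8*π;  (25)²·∫sin(5x)² dx = 625·π/2 = 625*π/2.
  (u')² cross terms: 2·(4)·(25)·∫cos(2x)·sin(5x) dx = 200·(10/21) = 2000/21.
  So ∫_0^π (u')² dx = 8*π + 625*π/2 + 2000/21 = 2000/21 + 641*π/2.
||u||_{H^1}^2 = (80/21 + 29*π/2) + (2000/21 + 641*π/2) = 2080/21 + 335*π.


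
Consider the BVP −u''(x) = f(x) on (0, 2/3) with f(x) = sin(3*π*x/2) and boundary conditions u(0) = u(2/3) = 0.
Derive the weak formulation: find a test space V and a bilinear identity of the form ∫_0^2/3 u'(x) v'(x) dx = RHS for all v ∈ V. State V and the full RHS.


V = H^1_0(0, 2/3) (so v(0) = v(2/3) = 0); weak form: ∫_0^2/3 u'v' dx = ∫_0^2/3 (sin(3*π*x/2)) v dx for all v ∈ V.

Multiply both sides by a test function v and integrate from 0 to 2/3:
  ∫_0^2/3 −u''(x) v(x) dx = ∫_0^2/3 f(x) v(x) dx.
Integrate the LHS by parts once:
  ∫_0^2/3 −u'' v dx = −[u'(x) v(x)]_0^2/3 + ∫_0^2/3 u'(x) v'(x) dx.
Thus ∫_0^2/3 u'(x) v'(x) dx = ∫_0^2/3 f(x) v(x) dx + [u'(x) v(x)]_0^2/3.
Choose V so that boundary terms are either known or forced to vanish.
u is Dirichlet: u(0) = u(2/3) = 0. Let V = H^1_0(0, 2/3); then v(0) = v(2/3) = 0, and [u' v]_0^2/3 = 0.
Weak formulation: find u (satisfying any essential BC) such that ∫_0^2/3 u'(x) v'(x) dx = ∫_0^2/3 f v dx for all v ∈ V.
Substituting f(x) = sin(3*π*x/2), the right-hand side is ∫_0^2/3 (sin(3*π*x/2)) v dx.


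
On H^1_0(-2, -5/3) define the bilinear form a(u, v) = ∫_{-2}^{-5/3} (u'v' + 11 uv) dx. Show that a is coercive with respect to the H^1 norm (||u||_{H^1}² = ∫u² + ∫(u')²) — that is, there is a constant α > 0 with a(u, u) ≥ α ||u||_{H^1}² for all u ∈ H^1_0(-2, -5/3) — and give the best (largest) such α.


α = 1

Coercivity of a(·,·) on H^1_0(-2, -5/3) means a(u, u) ≥ α ||u||_{H^1}² for every u ∈ H^1_0.
The interval has length L = 1/3, and Poincaré/coercivity depend only on L. Here a(u, u) = ∫(u')² + (11)·∫u².
Here c = 11 ≥ 1, so a(u,u) = ∫(u')² + c∫u² ≥ ∫(u')² + ∫u² = ||u||_{H^1}², i.e. α = 1 works. No larger α is possible: a(u,u) ≥ α||u||_{H^1}² means (1−α)∫(u')² ≥ (α−c)∫u², and for the modes u_n = sin(nπ(x−x₀)/L) (x₀ the left endpoint) one has ∫u_n²/∫(u_n')² = (L/(nπ))² → 0, so a(u_n,u_n)/||u_n||_{H^1}² → 1. Hence the optimal constant is α = 1.
Therefore α = 1.


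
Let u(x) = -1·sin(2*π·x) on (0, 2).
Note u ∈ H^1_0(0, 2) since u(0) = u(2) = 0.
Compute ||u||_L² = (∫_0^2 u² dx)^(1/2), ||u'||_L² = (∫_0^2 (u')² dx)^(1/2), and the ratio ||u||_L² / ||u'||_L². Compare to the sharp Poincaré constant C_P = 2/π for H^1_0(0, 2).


||u||_L² / ||u'||_L² = 1/(2*π) < C_P = 2/π.

u(x) = -1·sin(2*π·x), so u'(x) = -2*π*cos(2*π*x).
Writing u(x) = A·sin(kπx/L) with A = -1 and k = 4, use ∫_0^L sin²(kπx/L) dx = L/2 and ∫_0^L cos²(kπx/L) dx = L/2.
u² = 1·sin²(2*π·x) and (u')² = 4*π^2·cos²(2*π·x), and each of sin², cos² integrates to L/2 = 1 over (0, 2).
∫_0^2 u² dx = 1, so ||u||_L² = 1.
∫_0^2 (u')² dx = 4*π^2, so ||u'||_L² = 2*π.
Ratio ||u||_L² / ||u'||_L² = 1/(2*π).
Sharp Poincaré constant on H^1_0(0, 2) is C_P = L/π = 2/π, achieved by sin(π/2·x).
This is the k = 4 harmonic; the ratio L/(kπ) is strictly less than C_P = L/π, consistent with the sharp inequality ||u||_L² ≤ C_P ||u'||_L².


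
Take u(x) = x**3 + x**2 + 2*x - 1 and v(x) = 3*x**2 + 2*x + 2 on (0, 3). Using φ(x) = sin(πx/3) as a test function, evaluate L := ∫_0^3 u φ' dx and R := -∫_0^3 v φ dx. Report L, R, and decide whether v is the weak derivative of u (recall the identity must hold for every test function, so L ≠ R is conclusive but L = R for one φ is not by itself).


LHS = -111/π + 324/π^3, RHS = -111/π + 324/π^3. Yes, v = u' weakly.

u(x) = x**3 + x**2 + 2*x - 1, classical derivative u'(x) = 3*x**2 + 2*x + 2.
φ(x) = sin(πx/3), so φ'(x) = π*cos(π*x/3)/3.
Note φ(0) = φ(3) = 0, so the boundary term u·φ vanishes.
LHS = ∫_0^3 u(x) φ'(x) dx = ∫_0^3 (π*x^3*cos(π*x/3)/3 + π*x^2*cos(π*x/3)/3 + 2*π*x*cos(π*x/3)/3 - π*cos(π*x/3)/3) dx. Term by term:
  ∫_0^3 -π*cos(π*x/3)/3 dx = 0;  ∫_0^3 π*x^2*cos(π*x/3)/3 dx = -18/π;  ∫_0^3 π*x^3*cos(π*x/3)/3 dx = -81/π + 324/π^3;
  ∫_0^3 2*π*x*cos(π*x/3)/3 dx = -12/π.
Sum: 0 − 18/π + -81/π + 324/π^3 − 12/π = -111/π + 324/π^3.
So LHS = -111/π + 324/π^3.
∫_0^3 v(x) φ(x) dx = ∫_0^3 (3*x^2*sin(π*x/3) + 2*x*sin(π*x/3) + 2*sin(π*x/3)) dx. Term by term:
  ∫_0^3 2*sin(π*x/3) dx = 12/π;  ∫_0^3 2*x*sin(π*x/3) dx = 18/π;  ∫_0^3 3*x^2*sin(π*x/3) dx = -324/π^3 + 81/π.
Sum: 12/π + 18/π + -324/π^3 + 81/π = -324/π^3 + 111/π.
So RHS = -∫_0^3 v(x) φ(x) dx = -111/π + 324/π^3.
LHS = RHS, so the identity holds for this test φ.
Moreover u is smooth here and v(x) = u'(x) = 3*x**2 + 2*x + 2 pointwise, so the identity holds for every test function. Hence v is the weak derivative of u.


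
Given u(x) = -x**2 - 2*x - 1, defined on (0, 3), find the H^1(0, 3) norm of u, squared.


||u||_{H^1}^2 = 1443/5

The H^1 norm (squared) on an interval (0, L) is
  ||u||_{H^1}^2 = ∫_0^L u(x)^2 dx + ∫_0^L u'(x)^2 dx.
Compute u'(x) = -2*x - 2.
Then u(x)^2 = x**4 + 4*x**3 + 6*x**2 + 4*x + 1 and u'(x)^2 = 4*x**2 + 8*x + 4.
Integrate each monomial from 0 to 3 using ∫_0^3 c·x^n dx = c·3^(n+1)/(n+1):
  ∫_0^3 u(x)^2 dx = ∫_0^3 (x^4 + 4*x^3 + 6*x^2 + 4*x + 1) dx. Term by term:
    ∫_0^3 x^4 dx = 243/5;  ∫_0^3 4*x^3 dx = 81;  ∫_0^3 6*x^2 dx = 54;
    ∫_0^3 4*x dx = 18;  ∫_0^3 1 dx = 3.
  Sum: 243/5 + 81 + 54 + 18 + 3 = 1023/5.
  ∫_0^3 u'(x)^2 dx = ∫_0^3 (4*x^2 + 8*x + 4) dx. Term by term:
    ∫_0^3 4*x^2 dx = 36;  ∫_0^3 8*x dx = 36;  ∫_0^3 4 dx = 12.
  Sum: 36 + 36 + 12 = 84.
Adding: ||u||_{H^1}^2 = 1023/5 + 84 = 1443/5.


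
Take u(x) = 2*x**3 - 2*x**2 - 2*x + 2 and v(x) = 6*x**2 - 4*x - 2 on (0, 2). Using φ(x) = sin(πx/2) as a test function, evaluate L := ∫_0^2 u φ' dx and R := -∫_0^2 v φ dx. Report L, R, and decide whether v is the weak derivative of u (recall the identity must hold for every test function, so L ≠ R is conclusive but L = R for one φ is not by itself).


LHS = -24/π + 192/π^3, RHS = -24/π + 192/π^3. Yes, v = u' weakly.

u(x) = 2*x**3 - 2*x**2 - 2*x + 2, classical derivative u'(x) = 6*x**2 - 4*x - 2.
φ(x) = sin(πx/2), so φ'(x) = π*cos(π*x/2)/2.
Note φ(0) = φ(2) = 0, so the boundary term u·φ vanishes.
LHS = ∫_0^2 u(x) φ'(x) dx = ∫_0^2 (π*x^3*cos(π*x/2) - π*x^2*cos(π*x/2) - π*x*cos(π*x/2) + π*cos(π*x/2)) dx. Term by term:
  ∫_0^2 π*cos(π*x/2) dx = 0;  ∫_0^2 π*x^3*cos(π*x/2) dx = -48/π + 192/π^3;  ∫_0^2 -π*x*cos(π*x/2) dx = 8/π;
  ∫_0^2 -π*x^2*cos(π*x/2) dx = 16/π.
Sum: 0 + -48/π + 192/π^3 + 8/π + 16/π = -24/π + 192/π^3.
So LHS = -24/π + 192/π^3.
∫_0^2 v(x) φ(x) dx = ∫_0^2 (6*x^2*sin(π*x/2) - 4*x*sin(π*x/2) - 2*sin(π*x/2)) dx. Term by term:
  ∫_0^2 -2*sin(π*x/2) dx = -8/π;  ∫_0^2 -4*x*sin(π*x/2) dx = -16/π;  ∫_0^2 6*x^2*sin(π*x/2) dx = -192/π^3 + 48/π.
Sum: -8/π − 16/π + -192/π^3 + 48/π = -192/π^3 + 24/π.
So RHS = -∫_0^2 v(x) φ(x) dx = -24/π + 192/π^3.
LHS = RHS, so the identity holds for this test φ.
Moreover u is smooth here and v(x) = u'(x) = 6*x**2 - 4*x - 2 pointwise, so the identity holds for every test function. Hence v is the weak derivative of u.


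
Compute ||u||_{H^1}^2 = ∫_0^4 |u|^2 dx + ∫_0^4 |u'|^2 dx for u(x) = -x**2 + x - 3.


||u||_{H^1}^2 = 4072/15

The H^1 norm (squared) on an interval (0, L) is
  ||u||_{H^1}^2 = ∫_0^L u(x)^2 dx + ∫_0^L u'(x)^2 dx.
Compute u'(x) = 1 - 2*x.
Then u(x)^2 = x**4 - 2*x**3 + 7*x**2 - 6*x + 9 and u'(x)^2 = 4*x**2 - 4*x + 1.
Integrate each monomial from 0 to 4 using ∫_0^4 c·x^n dx = c·4^(n+1)/(n+1):
  ∫_0^4 u(x)^2 dx = ∫_0^4 (x^4 - 2*x^3 + 7*x^2 - 6*x + 9) dx. Term by term:
    ∫_0^4 x^4 dx = 1024/5;  ∫_0^4 -2*x^3 dx = -128;  ∫_0^4 7*x^2 dx = 448/3;
    ∫_0^4 -6*x dx = -48;  ∫_0^4 9 dx = 36.
  Sum: 1024/5 − 128 + 448/3 − 48 + 36 = 3212/15.
  ∫_0^4 u'(x)^2 dx = ∫_0^4 (4*x^2 - 4*x + 1) dx. Term by term:
    ∫_0^4 4*x^2 dx = 256/3;  ∫_0^4 -4*x dx = -32;  ∫_0^4 1 dx = 4.
  Sum: 256/3 − 32 + 4 = 172/3.
Adding: ||u||_{H^1}^2 = 3212/15 + 172/3 = 4072/15.
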